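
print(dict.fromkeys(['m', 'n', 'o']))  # {'m': None, 'n': None, 'o': None}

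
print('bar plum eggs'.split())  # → ['bar', 'plum', 'eggs']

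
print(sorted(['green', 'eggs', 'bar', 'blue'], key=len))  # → ['bar', 'eggs', 'blue', 'green']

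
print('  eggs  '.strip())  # eggs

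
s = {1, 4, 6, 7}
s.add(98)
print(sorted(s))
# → [1, 4, 6, 7, 98]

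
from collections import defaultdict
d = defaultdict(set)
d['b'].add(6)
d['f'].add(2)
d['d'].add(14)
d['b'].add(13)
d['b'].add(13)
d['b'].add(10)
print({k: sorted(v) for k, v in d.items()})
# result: {'b': [6, 10, 13], 'f': [2], 'd': [14]}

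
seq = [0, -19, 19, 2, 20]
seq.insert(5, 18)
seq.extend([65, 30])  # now [0, -19, 19, 2, 20, 18, 65, 30]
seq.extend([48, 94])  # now [0, -19, 19, 2, 20, 18, 65, 30, 48, 94]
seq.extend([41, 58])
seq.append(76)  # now [0, -19, 19, 2, 20, 18, 65, 30, 48, 94, 41, 58, 76]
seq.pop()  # 76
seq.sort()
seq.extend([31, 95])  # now [-19, 0, 2, 18, 19, 20, 30, 41, 48, 58, 65, 94, 31, 95]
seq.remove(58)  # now [-19, 0, 2, 18, 19, 20, 30, 41, 48, 65, 94, 31, 95]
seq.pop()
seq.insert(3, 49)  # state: [-19, 0, 2, 49, 18, 19, 20, 30, 41, 48, 65, 94, 31]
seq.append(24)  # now [-19, 0, 2, 49, 18, 19, 20, 30, 41, 48, 65, 94, 31, 24]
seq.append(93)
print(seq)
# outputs [-19, 0, 2, 49, 18, 19, 20, 30, 41, 48, 65, 94, 31, 24, 93]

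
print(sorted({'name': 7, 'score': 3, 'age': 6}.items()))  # [('age', 6), ('name', 7), ('score', 3)]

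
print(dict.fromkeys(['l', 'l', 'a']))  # {'l': None, 'a': None}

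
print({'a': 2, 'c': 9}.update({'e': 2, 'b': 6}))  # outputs None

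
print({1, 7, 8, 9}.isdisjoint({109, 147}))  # True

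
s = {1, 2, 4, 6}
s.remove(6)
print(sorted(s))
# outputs [1, 2, 4]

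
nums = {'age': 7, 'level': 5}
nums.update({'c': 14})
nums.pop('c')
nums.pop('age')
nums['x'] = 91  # {'level': 5, 'x': 91}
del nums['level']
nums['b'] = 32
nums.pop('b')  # 32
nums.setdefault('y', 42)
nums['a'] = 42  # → {'x': 91, 'y': 42, 'a': 42}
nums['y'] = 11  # {'x': 91, 'y': 11, 'a': 42}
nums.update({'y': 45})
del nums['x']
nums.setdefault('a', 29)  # 42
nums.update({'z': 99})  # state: {'y': 45, 'a': 42, 'z': 99}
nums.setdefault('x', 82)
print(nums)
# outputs {'y': 45, 'a': 42, 'z': 99, 'x': 82}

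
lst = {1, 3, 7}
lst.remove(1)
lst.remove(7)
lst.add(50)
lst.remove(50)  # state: {3}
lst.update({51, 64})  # {3, 51, 64}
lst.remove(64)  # {3, 51}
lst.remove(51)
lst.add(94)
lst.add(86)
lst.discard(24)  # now {3, 86, 94}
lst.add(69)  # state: {3, 69, 86, 94}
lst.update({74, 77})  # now {3, 69, 74, 77, 86, 94}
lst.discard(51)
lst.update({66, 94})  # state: {3, 66, 69, 74, 77, 86, 94}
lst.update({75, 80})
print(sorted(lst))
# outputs [3, 66, 69, 74, 75, 77, 80, 86, 94]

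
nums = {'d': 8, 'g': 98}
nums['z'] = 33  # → {'d': 8, 'g': 98, 'z': 33}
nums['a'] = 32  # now {'d': 8, 'g': 98, 'z': 33, 'a': 32}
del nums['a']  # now {'d': 8, 'g': 98, 'z': 33}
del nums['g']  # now {'d': 8, 'z': 33}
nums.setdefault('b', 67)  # 67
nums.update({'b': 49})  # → {'d': 8, 'z': 33, 'b': 49}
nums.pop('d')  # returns 8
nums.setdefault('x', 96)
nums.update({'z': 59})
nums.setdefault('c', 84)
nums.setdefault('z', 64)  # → 59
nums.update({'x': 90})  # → {'z': 59, 'b': 49, 'x': 90, 'c': 84}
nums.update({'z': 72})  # {'z': 72, 'b': 49, 'x': 90, 'c': 84}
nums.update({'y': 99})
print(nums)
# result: {'z': 72, 'b': 49, 'x': 90, 'c': 84, 'y': 99}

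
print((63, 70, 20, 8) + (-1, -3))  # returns (63, 70, 20, 8, -1, -3)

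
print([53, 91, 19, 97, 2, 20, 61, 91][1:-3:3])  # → [91, 2]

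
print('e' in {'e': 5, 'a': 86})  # True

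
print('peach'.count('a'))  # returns 1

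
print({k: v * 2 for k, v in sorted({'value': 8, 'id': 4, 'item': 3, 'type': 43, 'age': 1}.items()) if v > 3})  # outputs {'id': 8, 'type': 86, 'value': 16}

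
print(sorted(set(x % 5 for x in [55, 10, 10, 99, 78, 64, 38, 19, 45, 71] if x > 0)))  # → [0, 1, 3, 4]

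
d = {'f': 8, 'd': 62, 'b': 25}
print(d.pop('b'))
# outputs 25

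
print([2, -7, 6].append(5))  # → None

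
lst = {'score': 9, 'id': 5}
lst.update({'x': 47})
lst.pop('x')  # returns 47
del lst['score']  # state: {'id': 5}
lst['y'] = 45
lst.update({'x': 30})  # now {'id': 5, 'y': 45, 'x': 30}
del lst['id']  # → {'y': 45, 'x': 30}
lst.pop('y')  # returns 45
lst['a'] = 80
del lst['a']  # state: {'x': 30}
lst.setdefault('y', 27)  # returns 27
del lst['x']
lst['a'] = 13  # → {'y': 27, 'a': 13}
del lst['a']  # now {'y': 27}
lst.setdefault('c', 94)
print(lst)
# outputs {'y': 27, 'c': 94}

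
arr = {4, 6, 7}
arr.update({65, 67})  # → {4, 6, 7, 65, 67}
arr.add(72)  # {4, 6, 7, 65, 67, 72}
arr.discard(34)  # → {4, 6, 7, 65, 67, 72}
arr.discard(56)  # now {4, 6, 7, 65, 67, 72}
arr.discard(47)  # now {4, 6, 7, 65, 67, 72}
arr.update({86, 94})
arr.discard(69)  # {4, 6, 7, 65, 67, 72, 86, 94}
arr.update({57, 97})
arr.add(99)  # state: {4, 6, 7, 57, 65, 67, 72, 86, 94, 97, 99}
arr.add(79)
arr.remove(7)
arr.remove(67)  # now {4, 6, 57, 65, 72, 79, 86, 94, 97, 99}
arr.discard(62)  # {4, 6, 57, 65, 72, 79, 86, 94, 97, 99}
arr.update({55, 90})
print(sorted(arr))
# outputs [4, 6, 55, 57, 65, 72, 79, 86, 90, 94, 97, 99]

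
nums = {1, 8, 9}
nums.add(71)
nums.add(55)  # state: {1, 8, 9, 55, 71}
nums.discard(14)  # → {1, 8, 9, 55, 71}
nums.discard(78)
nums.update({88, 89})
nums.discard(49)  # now {1, 8, 9, 55, 71, 88, 89}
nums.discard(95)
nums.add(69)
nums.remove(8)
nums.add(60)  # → {1, 9, 55, 60, 69, 71, 88, 89}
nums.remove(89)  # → {1, 9, 55, 60, 69, 71, 88}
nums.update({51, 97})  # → {1, 9, 51, 55, 60, 69, 71, 88, 97}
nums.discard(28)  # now {1, 9, 51, 55, 60, 69, 71, 88, 97}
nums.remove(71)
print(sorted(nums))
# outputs [1, 9, 51, 55, 60, 69, 88, 97]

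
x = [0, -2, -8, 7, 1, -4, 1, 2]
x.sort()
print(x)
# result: [-8, -4, -2, 0, 1, 1, 2, 7]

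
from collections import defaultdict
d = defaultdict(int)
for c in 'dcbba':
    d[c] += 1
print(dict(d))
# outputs {'d': 1, 'c': 1, 'b': 2, 'a': 1}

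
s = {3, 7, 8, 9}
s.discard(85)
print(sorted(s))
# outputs [3, 7, 8, 9]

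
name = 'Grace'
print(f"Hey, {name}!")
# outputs Hey, Grace!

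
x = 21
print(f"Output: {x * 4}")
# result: Output: 84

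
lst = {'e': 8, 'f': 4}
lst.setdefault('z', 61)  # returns 61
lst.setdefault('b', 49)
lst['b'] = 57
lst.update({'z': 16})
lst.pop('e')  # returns 8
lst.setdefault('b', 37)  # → 57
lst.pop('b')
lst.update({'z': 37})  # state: {'f': 4, 'z': 37}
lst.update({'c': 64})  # {'f': 4, 'z': 37, 'c': 64}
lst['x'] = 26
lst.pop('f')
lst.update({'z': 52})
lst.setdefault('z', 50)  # 52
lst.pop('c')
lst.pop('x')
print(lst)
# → {'z': 52}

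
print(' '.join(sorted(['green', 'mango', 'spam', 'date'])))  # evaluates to date green mango spam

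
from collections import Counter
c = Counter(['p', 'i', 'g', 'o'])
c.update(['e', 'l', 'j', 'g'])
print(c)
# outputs Counter({'g': 2, 'p': 1, 'i': 1, 'o': 1, 'e': 1, 'l': 1, 'j': 1})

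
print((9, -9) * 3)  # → (9, -9, 9, -9, 9, -9)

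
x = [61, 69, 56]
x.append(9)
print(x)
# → [61, 69, 56, 9]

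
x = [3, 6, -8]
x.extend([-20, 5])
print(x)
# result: [3, 6, -8, -20, 5]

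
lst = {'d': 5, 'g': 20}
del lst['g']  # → {'d': 5}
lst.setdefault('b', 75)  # 75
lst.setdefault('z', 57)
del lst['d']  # {'b': 75, 'z': 57}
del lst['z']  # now {'b': 75}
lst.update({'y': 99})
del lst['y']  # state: {'b': 75}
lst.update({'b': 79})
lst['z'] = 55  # {'b': 79, 'z': 55}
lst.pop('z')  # 55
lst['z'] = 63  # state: {'b': 79, 'z': 63}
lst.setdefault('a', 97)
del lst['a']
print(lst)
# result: {'b': 79, 'z': 63}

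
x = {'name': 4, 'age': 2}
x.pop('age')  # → 2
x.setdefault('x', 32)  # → 32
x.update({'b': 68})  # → {'name': 4, 'x': 32, 'b': 68}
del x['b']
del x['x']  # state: {'name': 4}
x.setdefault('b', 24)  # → 24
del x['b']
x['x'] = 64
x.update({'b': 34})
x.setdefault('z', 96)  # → 96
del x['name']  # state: {'x': 64, 'b': 34, 'z': 96}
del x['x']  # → {'b': 34, 'z': 96}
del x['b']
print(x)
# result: {'z': 96}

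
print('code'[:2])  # co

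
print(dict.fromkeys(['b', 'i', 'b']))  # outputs {'b': None, 'i': None}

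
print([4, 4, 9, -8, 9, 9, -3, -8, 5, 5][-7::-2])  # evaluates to [-8, 4]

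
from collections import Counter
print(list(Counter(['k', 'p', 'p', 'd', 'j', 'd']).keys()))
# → ['k', 'p', 'd', 'j']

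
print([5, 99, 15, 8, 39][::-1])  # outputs [39, 8, 15, 99, 5]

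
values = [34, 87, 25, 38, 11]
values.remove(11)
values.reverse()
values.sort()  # [25, 34, 38, 87]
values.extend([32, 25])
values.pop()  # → 25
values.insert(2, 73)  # [25, 34, 73, 38, 87, 32]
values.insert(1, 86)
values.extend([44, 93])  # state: [25, 86, 34, 73, 38, 87, 32, 44, 93]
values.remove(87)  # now [25, 86, 34, 73, 38, 32, 44, 93]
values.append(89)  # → [25, 86, 34, 73, 38, 32, 44, 93, 89]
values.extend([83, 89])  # [25, 86, 34, 73, 38, 32, 44, 93, 89, 83, 89]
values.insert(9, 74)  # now [25, 86, 34, 73, 38, 32, 44, 93, 89, 74, 83, 89]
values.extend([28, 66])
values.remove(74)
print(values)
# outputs [25, 86, 34, 73, 38, 32, 44, 93, 89, 83, 89, 28, 66]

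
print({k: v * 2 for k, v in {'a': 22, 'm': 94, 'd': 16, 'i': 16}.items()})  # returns {'a': 44, 'm': 188, 'd': 32, 'i': 32}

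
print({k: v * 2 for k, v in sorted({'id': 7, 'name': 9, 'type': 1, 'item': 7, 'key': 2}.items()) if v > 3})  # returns {'id': 14, 'item': 14, 'name': 18}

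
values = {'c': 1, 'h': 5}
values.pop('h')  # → 5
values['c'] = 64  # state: {'c': 64}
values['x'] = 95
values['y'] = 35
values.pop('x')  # 95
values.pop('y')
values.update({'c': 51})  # {'c': 51}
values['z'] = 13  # {'c': 51, 'z': 13}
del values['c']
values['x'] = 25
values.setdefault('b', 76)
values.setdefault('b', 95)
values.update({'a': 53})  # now {'z': 13, 'x': 25, 'b': 76, 'a': 53}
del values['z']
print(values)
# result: {'x': 25, 'b': 76, 'a': 53}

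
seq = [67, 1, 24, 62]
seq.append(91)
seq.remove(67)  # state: [1, 24, 62, 91]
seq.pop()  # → 91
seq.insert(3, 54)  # [1, 24, 62, 54]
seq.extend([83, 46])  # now [1, 24, 62, 54, 83, 46]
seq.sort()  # [1, 24, 46, 54, 62, 83]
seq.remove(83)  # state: [1, 24, 46, 54, 62]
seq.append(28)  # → [1, 24, 46, 54, 62, 28]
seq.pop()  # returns 28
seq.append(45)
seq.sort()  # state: [1, 24, 45, 46, 54, 62]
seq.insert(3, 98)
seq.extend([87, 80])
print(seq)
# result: [1, 24, 45, 98, 46, 54, 62, 87, 80]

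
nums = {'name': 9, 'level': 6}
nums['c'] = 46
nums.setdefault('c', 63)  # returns 46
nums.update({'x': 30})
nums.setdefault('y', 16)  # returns 16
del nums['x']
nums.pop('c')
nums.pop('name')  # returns 9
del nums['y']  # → {'level': 6}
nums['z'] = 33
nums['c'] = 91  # {'level': 6, 'z': 33, 'c': 91}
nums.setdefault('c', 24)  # 91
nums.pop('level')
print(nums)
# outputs {'z': 33, 'c': 91}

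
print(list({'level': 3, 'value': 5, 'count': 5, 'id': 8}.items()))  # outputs [('level', 3), ('value', 5), ('count', 5), ('id', 8)]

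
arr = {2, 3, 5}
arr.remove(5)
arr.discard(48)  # {2, 3}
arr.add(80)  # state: {2, 3, 80}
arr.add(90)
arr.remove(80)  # {2, 3, 90}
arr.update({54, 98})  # {2, 3, 54, 90, 98}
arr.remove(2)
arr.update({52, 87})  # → {3, 52, 54, 87, 90, 98}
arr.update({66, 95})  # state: {3, 52, 54, 66, 87, 90, 95, 98}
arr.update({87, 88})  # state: {3, 52, 54, 66, 87, 88, 90, 95, 98}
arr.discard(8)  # {3, 52, 54, 66, 87, 88, 90, 95, 98}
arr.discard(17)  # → {3, 52, 54, 66, 87, 88, 90, 95, 98}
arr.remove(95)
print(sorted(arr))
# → [3, 52, 54, 66, 87, 88, 90, 98]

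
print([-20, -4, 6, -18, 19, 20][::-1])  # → [20, 19, -18, 6, -4, -20]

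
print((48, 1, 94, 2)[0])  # 48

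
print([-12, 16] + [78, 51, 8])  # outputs [-12, 16, 78, 51, 8]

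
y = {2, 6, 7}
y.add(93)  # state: {2, 6, 7, 93}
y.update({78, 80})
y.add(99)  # {2, 6, 7, 78, 80, 93, 99}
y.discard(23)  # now {2, 6, 7, 78, 80, 93, 99}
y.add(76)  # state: {2, 6, 7, 76, 78, 80, 93, 99}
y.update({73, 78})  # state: {2, 6, 7, 73, 76, 78, 80, 93, 99}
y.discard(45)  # {2, 6, 7, 73, 76, 78, 80, 93, 99}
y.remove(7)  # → {2, 6, 73, 76, 78, 80, 93, 99}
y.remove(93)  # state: {2, 6, 73, 76, 78, 80, 99}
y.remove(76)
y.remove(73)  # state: {2, 6, 78, 80, 99}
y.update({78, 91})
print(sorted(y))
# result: [2, 6, 78, 80, 91, 99]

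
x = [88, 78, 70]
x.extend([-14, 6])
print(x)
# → [88, 78, 70, -14, 6]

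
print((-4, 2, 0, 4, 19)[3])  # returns 4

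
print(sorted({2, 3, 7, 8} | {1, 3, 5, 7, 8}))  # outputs [1, 2, 3, 5, 7, 8]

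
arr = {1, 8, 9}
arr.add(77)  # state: {1, 8, 9, 77}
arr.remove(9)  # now {1, 8, 77}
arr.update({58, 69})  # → {1, 8, 58, 69, 77}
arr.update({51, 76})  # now {1, 8, 51, 58, 69, 76, 77}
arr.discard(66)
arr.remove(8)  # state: {1, 51, 58, 69, 76, 77}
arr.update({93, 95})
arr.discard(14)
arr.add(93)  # {1, 51, 58, 69, 76, 77, 93, 95}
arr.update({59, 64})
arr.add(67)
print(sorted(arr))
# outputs [1, 51, 58, 59, 64, 67, 69, 76, 77, 93, 95]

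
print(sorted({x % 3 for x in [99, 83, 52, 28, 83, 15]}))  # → [0, 1, 2]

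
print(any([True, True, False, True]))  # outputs True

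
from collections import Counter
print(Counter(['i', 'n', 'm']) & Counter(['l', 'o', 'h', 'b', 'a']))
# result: Counter()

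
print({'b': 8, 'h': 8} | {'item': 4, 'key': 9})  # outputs {'b': 8, 'h': 8, 'item': 4, 'key': 9}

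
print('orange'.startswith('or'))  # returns True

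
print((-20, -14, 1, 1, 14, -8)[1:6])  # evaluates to (-14, 1, 1, 14, -8)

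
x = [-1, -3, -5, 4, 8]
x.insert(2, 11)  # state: [-1, -3, 11, -5, 4, 8]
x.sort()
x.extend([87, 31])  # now [-5, -3, -1, 4, 8, 11, 87, 31]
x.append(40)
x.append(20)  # [-5, -3, -1, 4, 8, 11, 87, 31, 40, 20]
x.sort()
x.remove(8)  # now [-5, -3, -1, 4, 11, 20, 31, 40, 87]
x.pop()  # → 87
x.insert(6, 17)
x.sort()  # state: [-5, -3, -1, 4, 11, 17, 20, 31, 40]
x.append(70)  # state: [-5, -3, -1, 4, 11, 17, 20, 31, 40, 70]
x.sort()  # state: [-5, -3, -1, 4, 11, 17, 20, 31, 40, 70]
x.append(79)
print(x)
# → [-5, -3, -1, 4, 11, 17, 20, 31, 40, 70, 79]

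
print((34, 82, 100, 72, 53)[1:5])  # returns (82, 100, 72, 53)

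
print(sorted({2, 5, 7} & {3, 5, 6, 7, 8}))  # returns [5, 7]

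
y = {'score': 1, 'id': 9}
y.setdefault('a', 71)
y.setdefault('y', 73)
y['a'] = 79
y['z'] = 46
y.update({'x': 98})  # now {'score': 1, 'id': 9, 'a': 79, 'y': 73, 'z': 46, 'x': 98}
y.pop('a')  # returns 79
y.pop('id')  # 9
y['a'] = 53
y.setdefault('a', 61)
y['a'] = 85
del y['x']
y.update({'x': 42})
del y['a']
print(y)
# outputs {'score': 1, 'y': 73, 'z': 46, 'x': 42}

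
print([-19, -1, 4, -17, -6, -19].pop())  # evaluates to -19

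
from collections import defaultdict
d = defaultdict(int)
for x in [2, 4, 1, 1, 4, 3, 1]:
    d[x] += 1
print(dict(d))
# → {2: 1, 4: 2, 1: 3, 3: 1}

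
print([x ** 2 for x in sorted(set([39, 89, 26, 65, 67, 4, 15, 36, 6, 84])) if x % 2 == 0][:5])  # [16, 36, 676, 1296, 7056]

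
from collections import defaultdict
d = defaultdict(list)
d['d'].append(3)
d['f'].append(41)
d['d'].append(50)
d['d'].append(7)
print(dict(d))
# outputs {'d': [3, 50, 7], 'f': [41]}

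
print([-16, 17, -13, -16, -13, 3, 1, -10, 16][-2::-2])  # [-10, 3, -16, 17]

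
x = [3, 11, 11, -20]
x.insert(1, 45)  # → [3, 45, 11, 11, -20]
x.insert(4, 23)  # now [3, 45, 11, 11, 23, -20]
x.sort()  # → [-20, 3, 11, 11, 23, 45]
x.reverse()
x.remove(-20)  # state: [45, 23, 11, 11, 3]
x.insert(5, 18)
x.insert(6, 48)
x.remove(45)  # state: [23, 11, 11, 3, 18, 48]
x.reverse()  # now [48, 18, 3, 11, 11, 23]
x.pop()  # 23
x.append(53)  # [48, 18, 3, 11, 11, 53]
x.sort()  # [3, 11, 11, 18, 48, 53]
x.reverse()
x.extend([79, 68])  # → [53, 48, 18, 11, 11, 3, 79, 68]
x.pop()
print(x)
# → [53, 48, 18, 11, 11, 3, 79]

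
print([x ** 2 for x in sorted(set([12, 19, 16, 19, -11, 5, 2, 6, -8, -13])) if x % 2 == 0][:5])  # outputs [64, 4, 36, 144, 256]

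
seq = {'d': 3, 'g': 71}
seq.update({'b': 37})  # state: {'d': 3, 'g': 71, 'b': 37}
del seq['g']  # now {'d': 3, 'b': 37}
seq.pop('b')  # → 37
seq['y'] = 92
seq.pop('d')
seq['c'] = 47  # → {'y': 92, 'c': 47}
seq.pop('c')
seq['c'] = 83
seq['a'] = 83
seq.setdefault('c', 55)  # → 83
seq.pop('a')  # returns 83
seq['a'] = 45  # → {'y': 92, 'c': 83, 'a': 45}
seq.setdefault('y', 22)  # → 92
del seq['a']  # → {'y': 92, 'c': 83}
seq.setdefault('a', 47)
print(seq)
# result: {'y': 92, 'c': 83, 'a': 47}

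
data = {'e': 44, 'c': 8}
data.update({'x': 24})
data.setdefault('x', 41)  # 24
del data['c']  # {'e': 44, 'x': 24}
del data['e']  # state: {'x': 24}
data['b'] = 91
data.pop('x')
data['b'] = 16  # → {'b': 16}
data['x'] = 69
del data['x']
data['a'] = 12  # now {'b': 16, 'a': 12}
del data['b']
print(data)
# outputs {'a': 12}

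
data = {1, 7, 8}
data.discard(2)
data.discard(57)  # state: {1, 7, 8}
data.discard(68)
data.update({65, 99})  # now {1, 7, 8, 65, 99}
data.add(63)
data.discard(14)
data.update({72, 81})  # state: {1, 7, 8, 63, 65, 72, 81, 99}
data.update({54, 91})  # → {1, 7, 8, 54, 63, 65, 72, 81, 91, 99}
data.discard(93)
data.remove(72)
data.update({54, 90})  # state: {1, 7, 8, 54, 63, 65, 81, 90, 91, 99}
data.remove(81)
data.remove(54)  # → {1, 7, 8, 63, 65, 90, 91, 99}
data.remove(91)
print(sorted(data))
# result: [1, 7, 8, 63, 65, 90, 99]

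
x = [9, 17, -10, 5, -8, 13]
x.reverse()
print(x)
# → [13, -8, 5, -10, 17, 9]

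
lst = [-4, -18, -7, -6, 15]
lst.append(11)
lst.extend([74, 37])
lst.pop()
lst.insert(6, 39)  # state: [-4, -18, -7, -6, 15, 11, 39, 74]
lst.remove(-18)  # [-4, -7, -6, 15, 11, 39, 74]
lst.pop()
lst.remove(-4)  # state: [-7, -6, 15, 11, 39]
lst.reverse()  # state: [39, 11, 15, -6, -7]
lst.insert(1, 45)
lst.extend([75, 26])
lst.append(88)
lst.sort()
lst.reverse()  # [88, 75, 45, 39, 26, 15, 11, -6, -7]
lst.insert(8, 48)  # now [88, 75, 45, 39, 26, 15, 11, -6, 48, -7]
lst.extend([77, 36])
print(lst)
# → [88, 75, 45, 39, 26, 15, 11, -6, 48, -7, 77, 36]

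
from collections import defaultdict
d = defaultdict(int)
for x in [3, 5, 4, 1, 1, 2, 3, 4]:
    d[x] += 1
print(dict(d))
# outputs {3: 2, 5: 1, 4: 2, 1: 2, 2: 1}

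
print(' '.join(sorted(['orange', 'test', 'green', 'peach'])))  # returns green orange peach test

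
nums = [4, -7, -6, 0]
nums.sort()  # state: [-7, -6, 0, 4]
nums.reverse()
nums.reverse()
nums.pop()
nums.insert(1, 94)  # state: [-7, 94, -6, 0]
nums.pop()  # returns 0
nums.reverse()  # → [-6, 94, -7]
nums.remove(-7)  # [-6, 94]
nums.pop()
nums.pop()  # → -6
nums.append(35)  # [35]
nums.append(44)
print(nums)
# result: [35, 44]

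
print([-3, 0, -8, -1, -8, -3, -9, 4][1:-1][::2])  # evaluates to [0, -1, -3]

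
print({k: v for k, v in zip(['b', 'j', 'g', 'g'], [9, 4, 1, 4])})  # {'b': 9, 'j': 4, 'g': 4}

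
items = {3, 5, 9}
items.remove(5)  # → {3, 9}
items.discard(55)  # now {3, 9}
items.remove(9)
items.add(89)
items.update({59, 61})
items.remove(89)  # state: {3, 59, 61}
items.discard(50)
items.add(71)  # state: {3, 59, 61, 71}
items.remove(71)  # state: {3, 59, 61}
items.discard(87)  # {3, 59, 61}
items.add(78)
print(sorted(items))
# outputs [3, 59, 61, 78]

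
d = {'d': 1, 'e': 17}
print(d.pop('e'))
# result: 17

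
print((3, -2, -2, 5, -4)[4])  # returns -4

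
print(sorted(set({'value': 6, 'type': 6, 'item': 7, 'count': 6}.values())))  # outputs [6, 7]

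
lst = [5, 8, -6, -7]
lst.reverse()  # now [-7, -6, 8, 5]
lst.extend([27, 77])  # [-7, -6, 8, 5, 27, 77]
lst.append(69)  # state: [-7, -6, 8, 5, 27, 77, 69]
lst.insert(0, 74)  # [74, -7, -6, 8, 5, 27, 77, 69]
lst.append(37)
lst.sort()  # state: [-7, -6, 5, 8, 27, 37, 69, 74, 77]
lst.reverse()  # [77, 74, 69, 37, 27, 8, 5, -6, -7]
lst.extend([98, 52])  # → [77, 74, 69, 37, 27, 8, 5, -6, -7, 98, 52]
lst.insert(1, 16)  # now [77, 16, 74, 69, 37, 27, 8, 5, -6, -7, 98, 52]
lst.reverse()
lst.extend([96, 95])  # [52, 98, -7, -6, 5, 8, 27, 37, 69, 74, 16, 77, 96, 95]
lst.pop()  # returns 95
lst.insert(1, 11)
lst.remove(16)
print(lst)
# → [52, 11, 98, -7, -6, 5, 8, 27, 37, 69, 74, 77, 96]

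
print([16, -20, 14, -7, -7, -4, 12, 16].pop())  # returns 16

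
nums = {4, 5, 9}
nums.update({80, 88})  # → {4, 5, 9, 80, 88}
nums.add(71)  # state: {4, 5, 9, 71, 80, 88}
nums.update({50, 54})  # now {4, 5, 9, 50, 54, 71, 80, 88}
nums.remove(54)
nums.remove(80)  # {4, 5, 9, 50, 71, 88}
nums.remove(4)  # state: {5, 9, 50, 71, 88}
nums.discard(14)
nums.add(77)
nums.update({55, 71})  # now {5, 9, 50, 55, 71, 77, 88}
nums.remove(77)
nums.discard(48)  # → {5, 9, 50, 55, 71, 88}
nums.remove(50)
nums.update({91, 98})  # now {5, 9, 55, 71, 88, 91, 98}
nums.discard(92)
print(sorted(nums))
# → [5, 9, 55, 71, 88, 91, 98]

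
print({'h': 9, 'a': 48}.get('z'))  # None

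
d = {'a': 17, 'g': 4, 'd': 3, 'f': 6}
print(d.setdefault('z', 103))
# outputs 103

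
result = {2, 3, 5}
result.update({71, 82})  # {2, 3, 5, 71, 82}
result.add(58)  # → {2, 3, 5, 58, 71, 82}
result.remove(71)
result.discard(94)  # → {2, 3, 5, 58, 82}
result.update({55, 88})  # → {2, 3, 5, 55, 58, 82, 88}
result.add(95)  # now {2, 3, 5, 55, 58, 82, 88, 95}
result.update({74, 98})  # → {2, 3, 5, 55, 58, 74, 82, 88, 95, 98}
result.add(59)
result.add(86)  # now {2, 3, 5, 55, 58, 59, 74, 82, 86, 88, 95, 98}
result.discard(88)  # {2, 3, 5, 55, 58, 59, 74, 82, 86, 95, 98}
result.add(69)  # {2, 3, 5, 55, 58, 59, 69, 74, 82, 86, 95, 98}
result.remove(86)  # {2, 3, 5, 55, 58, 59, 69, 74, 82, 95, 98}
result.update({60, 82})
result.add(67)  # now {2, 3, 5, 55, 58, 59, 60, 67, 69, 74, 82, 95, 98}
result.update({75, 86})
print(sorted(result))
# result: [2, 3, 5, 55, 58, 59, 60, 67, 69, 74, 75, 82, 86, 95, 98]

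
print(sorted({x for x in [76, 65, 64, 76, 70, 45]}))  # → [45, 64, 65, 70, 76]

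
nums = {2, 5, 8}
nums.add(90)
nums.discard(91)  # {2, 5, 8, 90}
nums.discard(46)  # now {2, 5, 8, 90}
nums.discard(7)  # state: {2, 5, 8, 90}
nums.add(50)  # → {2, 5, 8, 50, 90}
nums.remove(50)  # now {2, 5, 8, 90}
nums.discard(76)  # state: {2, 5, 8, 90}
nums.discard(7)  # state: {2, 5, 8, 90}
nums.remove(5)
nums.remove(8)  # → {2, 90}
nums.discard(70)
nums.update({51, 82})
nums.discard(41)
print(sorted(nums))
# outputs [2, 51, 82, 90]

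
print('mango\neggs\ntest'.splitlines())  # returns ['mango', 'eggs', 'test']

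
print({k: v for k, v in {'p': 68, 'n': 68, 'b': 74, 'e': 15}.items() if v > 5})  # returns {'p': 68, 'n': 68, 'b': 74, 'e': 15}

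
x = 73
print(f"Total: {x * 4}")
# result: Total: 292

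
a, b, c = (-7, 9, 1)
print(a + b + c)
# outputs 3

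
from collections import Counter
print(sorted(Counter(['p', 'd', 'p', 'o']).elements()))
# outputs ['d', 'o', 'p', 'p']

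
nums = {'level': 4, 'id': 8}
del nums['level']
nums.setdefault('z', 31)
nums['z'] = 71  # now {'id': 8, 'z': 71}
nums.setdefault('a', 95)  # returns 95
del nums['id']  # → {'z': 71, 'a': 95}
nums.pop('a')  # 95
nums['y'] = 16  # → {'z': 71, 'y': 16}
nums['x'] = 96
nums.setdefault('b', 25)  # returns 25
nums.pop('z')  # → 71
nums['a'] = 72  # {'y': 16, 'x': 96, 'b': 25, 'a': 72}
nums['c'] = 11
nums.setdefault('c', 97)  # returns 11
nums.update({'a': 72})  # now {'y': 16, 'x': 96, 'b': 25, 'a': 72, 'c': 11}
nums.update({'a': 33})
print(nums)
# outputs {'y': 16, 'x': 96, 'b': 25, 'a': 33, 'c': 11}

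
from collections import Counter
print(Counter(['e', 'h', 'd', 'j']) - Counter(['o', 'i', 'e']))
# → Counter({'h': 1, 'd': 1, 'j': 1})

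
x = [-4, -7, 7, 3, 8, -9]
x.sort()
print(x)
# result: [-9, -7, -4, 3, 7, 8]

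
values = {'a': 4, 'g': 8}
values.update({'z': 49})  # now {'a': 4, 'g': 8, 'z': 49}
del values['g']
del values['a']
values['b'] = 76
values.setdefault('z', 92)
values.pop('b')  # 76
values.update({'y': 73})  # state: {'z': 49, 'y': 73}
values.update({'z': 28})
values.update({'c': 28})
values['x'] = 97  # {'z': 28, 'y': 73, 'c': 28, 'x': 97}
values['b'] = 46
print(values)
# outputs {'z': 28, 'y': 73, 'c': 28, 'x': 97, 'b': 46}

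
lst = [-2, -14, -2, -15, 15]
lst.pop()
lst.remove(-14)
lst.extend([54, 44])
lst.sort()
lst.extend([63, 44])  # [-15, -2, -2, 44, 54, 63, 44]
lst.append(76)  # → [-15, -2, -2, 44, 54, 63, 44, 76]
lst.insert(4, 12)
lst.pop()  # 76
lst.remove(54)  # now [-15, -2, -2, 44, 12, 63, 44]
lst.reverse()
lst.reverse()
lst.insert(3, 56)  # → [-15, -2, -2, 56, 44, 12, 63, 44]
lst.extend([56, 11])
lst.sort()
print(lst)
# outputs [-15, -2, -2, 11, 12, 44, 44, 56, 56, 63]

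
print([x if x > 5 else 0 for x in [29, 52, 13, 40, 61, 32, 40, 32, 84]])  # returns [29, 52, 13, 40, 61, 32, 40, 32, 84]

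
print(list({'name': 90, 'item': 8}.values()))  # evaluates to [90, 8]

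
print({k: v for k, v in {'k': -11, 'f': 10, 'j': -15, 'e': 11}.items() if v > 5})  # {'f': 10, 'e': 11}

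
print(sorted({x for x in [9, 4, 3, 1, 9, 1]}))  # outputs [1, 3, 4, 9]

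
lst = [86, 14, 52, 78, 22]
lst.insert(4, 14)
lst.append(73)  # [86, 14, 52, 78, 14, 22, 73]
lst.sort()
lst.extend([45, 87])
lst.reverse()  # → [87, 45, 86, 78, 73, 52, 22, 14, 14]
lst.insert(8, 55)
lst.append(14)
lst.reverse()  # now [14, 14, 55, 14, 22, 52, 73, 78, 86, 45, 87]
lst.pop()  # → 87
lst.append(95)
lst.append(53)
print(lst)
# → [14, 14, 55, 14, 22, 52, 73, 78, 86, 45, 95, 53]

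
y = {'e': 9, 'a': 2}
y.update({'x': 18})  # {'e': 9, 'a': 2, 'x': 18}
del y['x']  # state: {'e': 9, 'a': 2}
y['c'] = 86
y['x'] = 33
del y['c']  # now {'e': 9, 'a': 2, 'x': 33}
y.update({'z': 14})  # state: {'e': 9, 'a': 2, 'x': 33, 'z': 14}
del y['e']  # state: {'a': 2, 'x': 33, 'z': 14}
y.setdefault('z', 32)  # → 14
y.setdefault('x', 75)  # 33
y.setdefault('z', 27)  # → 14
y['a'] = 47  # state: {'a': 47, 'x': 33, 'z': 14}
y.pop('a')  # 47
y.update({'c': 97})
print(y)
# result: {'x': 33, 'z': 14, 'c': 97}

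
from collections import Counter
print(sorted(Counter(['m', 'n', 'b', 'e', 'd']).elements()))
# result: ['b', 'd', 'e', 'm', 'n']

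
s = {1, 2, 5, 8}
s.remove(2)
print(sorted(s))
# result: [1, 5, 8]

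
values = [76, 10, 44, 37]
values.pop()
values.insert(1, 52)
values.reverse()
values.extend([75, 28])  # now [44, 10, 52, 76, 75, 28]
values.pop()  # 28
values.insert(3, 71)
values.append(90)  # [44, 10, 52, 71, 76, 75, 90]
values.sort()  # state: [10, 44, 52, 71, 75, 76, 90]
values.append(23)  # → [10, 44, 52, 71, 75, 76, 90, 23]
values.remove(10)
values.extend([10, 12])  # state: [44, 52, 71, 75, 76, 90, 23, 10, 12]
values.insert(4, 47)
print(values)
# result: [44, 52, 71, 75, 47, 76, 90, 23, 10, 12]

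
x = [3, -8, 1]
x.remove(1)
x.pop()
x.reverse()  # [3]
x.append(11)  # [3, 11]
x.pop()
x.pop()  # 3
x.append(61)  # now [61]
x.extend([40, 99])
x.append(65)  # [61, 40, 99, 65]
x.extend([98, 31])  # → [61, 40, 99, 65, 98, 31]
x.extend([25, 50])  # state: [61, 40, 99, 65, 98, 31, 25, 50]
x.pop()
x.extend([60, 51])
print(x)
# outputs [61, 40, 99, 65, 98, 31, 25, 60, 51]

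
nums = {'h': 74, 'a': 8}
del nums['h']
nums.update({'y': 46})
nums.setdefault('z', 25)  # 25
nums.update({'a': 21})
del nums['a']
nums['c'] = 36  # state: {'y': 46, 'z': 25, 'c': 36}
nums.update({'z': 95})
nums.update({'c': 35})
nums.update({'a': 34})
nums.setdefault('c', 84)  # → 35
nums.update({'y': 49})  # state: {'y': 49, 'z': 95, 'c': 35, 'a': 34}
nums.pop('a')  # 34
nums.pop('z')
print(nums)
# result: {'y': 49, 'c': 35}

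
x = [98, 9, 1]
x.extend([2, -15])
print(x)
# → [98, 9, 1, 2, -15]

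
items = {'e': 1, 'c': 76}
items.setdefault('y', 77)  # 77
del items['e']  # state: {'c': 76, 'y': 77}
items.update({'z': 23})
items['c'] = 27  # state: {'c': 27, 'y': 77, 'z': 23}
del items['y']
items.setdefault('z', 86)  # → 23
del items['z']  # {'c': 27}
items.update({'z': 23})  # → {'c': 27, 'z': 23}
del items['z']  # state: {'c': 27}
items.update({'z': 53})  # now {'c': 27, 'z': 53}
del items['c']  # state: {'z': 53}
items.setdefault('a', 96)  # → 96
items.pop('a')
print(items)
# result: {'z': 53}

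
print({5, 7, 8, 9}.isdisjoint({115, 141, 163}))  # True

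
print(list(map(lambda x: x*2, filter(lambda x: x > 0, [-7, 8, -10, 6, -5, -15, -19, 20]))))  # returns [16, 12, 40]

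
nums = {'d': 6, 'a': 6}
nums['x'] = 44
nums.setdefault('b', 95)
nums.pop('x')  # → 44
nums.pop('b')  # 95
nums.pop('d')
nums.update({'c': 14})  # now {'a': 6, 'c': 14}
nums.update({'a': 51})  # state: {'a': 51, 'c': 14}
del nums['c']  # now {'a': 51}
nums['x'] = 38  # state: {'a': 51, 'x': 38}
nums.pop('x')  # 38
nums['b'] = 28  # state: {'a': 51, 'b': 28}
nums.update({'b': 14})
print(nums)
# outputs {'a': 51, 'b': 14}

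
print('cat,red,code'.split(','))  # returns ['cat', 'red', 'code']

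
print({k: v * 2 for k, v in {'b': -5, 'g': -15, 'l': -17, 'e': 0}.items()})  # {'b': -10, 'g': -30, 'l': -34, 'e': 0}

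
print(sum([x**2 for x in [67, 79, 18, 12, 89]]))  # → 19119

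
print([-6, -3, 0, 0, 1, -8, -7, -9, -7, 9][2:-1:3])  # [0, -8, -7]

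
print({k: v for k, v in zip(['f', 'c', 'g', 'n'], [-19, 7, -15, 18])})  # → {'f': -19, 'c': 7, 'g': -15, 'n': 18}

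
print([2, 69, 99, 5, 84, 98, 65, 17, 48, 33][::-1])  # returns [33, 48, 17, 65, 98, 84, 5, 99, 69, 2]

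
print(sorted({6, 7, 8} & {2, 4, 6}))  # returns [6]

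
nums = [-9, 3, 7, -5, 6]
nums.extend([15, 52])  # [-9, 3, 7, -5, 6, 15, 52]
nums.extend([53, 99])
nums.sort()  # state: [-9, -5, 3, 6, 7, 15, 52, 53, 99]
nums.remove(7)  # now [-9, -5, 3, 6, 15, 52, 53, 99]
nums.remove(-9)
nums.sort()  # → [-5, 3, 6, 15, 52, 53, 99]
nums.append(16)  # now [-5, 3, 6, 15, 52, 53, 99, 16]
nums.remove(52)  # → [-5, 3, 6, 15, 53, 99, 16]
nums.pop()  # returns 16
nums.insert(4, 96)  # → [-5, 3, 6, 15, 96, 53, 99]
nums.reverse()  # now [99, 53, 96, 15, 6, 3, -5]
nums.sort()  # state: [-5, 3, 6, 15, 53, 96, 99]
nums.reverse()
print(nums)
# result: [99, 96, 53, 15, 6, 3, -5]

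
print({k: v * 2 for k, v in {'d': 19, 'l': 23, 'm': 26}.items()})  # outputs {'d': 38, 'l': 46, 'm': 52}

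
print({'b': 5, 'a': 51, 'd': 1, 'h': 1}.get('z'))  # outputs None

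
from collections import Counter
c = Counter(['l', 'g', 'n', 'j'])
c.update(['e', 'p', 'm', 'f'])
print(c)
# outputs Counter({'l': 1, 'g': 1, 'n': 1, 'j': 1, 'e': 1, 'p': 1, 'm': 1, 'f': 1})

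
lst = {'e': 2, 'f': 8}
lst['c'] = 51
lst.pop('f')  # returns 8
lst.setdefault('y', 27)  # 27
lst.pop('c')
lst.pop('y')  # 27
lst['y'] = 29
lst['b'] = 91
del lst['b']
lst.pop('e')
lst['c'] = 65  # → {'y': 29, 'c': 65}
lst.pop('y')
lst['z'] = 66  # {'c': 65, 'z': 66}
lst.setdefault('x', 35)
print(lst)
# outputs {'c': 65, 'z': 66, 'x': 35}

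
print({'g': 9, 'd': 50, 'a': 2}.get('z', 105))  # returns 105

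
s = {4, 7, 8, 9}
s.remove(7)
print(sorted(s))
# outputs [4, 8, 9]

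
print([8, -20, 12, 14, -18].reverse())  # None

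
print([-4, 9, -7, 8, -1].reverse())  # None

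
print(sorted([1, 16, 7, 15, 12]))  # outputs [1, 7, 12, 15, 16]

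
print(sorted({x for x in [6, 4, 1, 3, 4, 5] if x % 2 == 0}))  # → [4, 6]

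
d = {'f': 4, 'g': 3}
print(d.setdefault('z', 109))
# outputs 109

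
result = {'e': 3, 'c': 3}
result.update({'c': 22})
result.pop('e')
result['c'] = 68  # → {'c': 68}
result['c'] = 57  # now {'c': 57}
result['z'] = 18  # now {'c': 57, 'z': 18}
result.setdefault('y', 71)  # 71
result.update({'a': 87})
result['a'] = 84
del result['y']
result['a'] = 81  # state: {'c': 57, 'z': 18, 'a': 81}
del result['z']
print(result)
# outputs {'c': 57, 'a': 81}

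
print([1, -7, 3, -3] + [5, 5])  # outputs [1, -7, 3, -3, 5, 5]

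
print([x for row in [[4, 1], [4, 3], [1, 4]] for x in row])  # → [4, 1, 4, 3, 1, 4]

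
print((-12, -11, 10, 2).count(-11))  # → 1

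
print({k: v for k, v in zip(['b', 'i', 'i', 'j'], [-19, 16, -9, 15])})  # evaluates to {'b': -19, 'i': -9, 'j': 15}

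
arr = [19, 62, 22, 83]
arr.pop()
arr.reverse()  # [22, 62, 19]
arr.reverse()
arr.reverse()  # [22, 62, 19]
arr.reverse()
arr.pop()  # 22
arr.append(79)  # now [19, 62, 79]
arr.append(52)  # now [19, 62, 79, 52]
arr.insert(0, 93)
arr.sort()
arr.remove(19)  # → [52, 62, 79, 93]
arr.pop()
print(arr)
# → [52, 62, 79]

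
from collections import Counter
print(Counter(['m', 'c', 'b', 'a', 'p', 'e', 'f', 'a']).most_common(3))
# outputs [('a', 2), ('m', 1), ('c', 1)]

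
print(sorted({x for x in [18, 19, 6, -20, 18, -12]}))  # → [-20, -12, 6, 18, 19]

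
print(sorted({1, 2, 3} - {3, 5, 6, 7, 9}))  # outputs [1, 2]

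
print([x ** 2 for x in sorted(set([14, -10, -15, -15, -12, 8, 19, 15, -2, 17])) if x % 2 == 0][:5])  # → [144, 100, 4, 64, 196]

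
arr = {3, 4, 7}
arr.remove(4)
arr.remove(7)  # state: {3}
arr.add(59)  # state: {3, 59}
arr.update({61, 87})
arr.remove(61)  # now {3, 59, 87}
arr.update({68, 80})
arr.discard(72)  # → {3, 59, 68, 80, 87}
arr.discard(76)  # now {3, 59, 68, 80, 87}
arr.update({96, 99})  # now {3, 59, 68, 80, 87, 96, 99}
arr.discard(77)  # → {3, 59, 68, 80, 87, 96, 99}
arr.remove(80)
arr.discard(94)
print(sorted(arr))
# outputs [3, 59, 68, 87, 96, 99]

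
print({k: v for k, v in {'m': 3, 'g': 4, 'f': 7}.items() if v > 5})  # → {'f': 7}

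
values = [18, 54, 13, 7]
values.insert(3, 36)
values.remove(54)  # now [18, 13, 36, 7]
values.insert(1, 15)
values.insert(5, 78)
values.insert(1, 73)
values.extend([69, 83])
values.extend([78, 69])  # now [18, 73, 15, 13, 36, 7, 78, 69, 83, 78, 69]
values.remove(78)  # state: [18, 73, 15, 13, 36, 7, 69, 83, 78, 69]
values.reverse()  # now [69, 78, 83, 69, 7, 36, 13, 15, 73, 18]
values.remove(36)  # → [69, 78, 83, 69, 7, 13, 15, 73, 18]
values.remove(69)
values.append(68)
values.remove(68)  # [78, 83, 69, 7, 13, 15, 73, 18]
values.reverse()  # [18, 73, 15, 13, 7, 69, 83, 78]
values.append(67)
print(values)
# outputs [18, 73, 15, 13, 7, 69, 83, 78, 67]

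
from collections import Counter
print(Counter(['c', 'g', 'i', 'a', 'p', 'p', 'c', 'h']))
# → Counter({'c': 2, 'p': 2, 'g': 1, 'i': 1, 'a': 1, 'h': 1})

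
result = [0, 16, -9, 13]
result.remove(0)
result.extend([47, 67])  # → [16, -9, 13, 47, 67]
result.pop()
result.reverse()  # [47, 13, -9, 16]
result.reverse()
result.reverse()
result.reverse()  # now [16, -9, 13, 47]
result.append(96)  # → [16, -9, 13, 47, 96]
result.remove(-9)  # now [16, 13, 47, 96]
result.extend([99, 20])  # [16, 13, 47, 96, 99, 20]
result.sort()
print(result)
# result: [13, 16, 20, 47, 96, 99]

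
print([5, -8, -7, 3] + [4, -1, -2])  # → [5, -8, -7, 3, 4, -1, -2]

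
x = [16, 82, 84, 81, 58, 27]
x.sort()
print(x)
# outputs [16, 27, 58, 81, 82, 84]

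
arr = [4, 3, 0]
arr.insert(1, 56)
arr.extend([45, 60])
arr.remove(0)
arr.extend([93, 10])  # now [4, 56, 3, 45, 60, 93, 10]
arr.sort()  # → [3, 4, 10, 45, 56, 60, 93]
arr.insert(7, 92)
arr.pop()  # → 92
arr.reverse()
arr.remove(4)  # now [93, 60, 56, 45, 10, 3]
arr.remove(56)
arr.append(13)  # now [93, 60, 45, 10, 3, 13]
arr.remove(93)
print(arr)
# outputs [60, 45, 10, 3, 13]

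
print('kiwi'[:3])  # kiw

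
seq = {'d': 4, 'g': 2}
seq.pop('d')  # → 4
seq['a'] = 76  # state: {'g': 2, 'a': 76}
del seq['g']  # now {'a': 76}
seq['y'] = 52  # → {'a': 76, 'y': 52}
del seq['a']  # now {'y': 52}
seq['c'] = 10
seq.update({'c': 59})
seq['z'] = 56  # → {'y': 52, 'c': 59, 'z': 56}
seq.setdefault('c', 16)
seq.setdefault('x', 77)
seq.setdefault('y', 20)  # 52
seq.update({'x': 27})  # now {'y': 52, 'c': 59, 'z': 56, 'x': 27}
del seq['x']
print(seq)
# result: {'y': 52, 'c': 59, 'z': 56}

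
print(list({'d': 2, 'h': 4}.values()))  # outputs [2, 4]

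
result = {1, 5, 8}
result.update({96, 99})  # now {1, 5, 8, 96, 99}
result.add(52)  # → {1, 5, 8, 52, 96, 99}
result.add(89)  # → {1, 5, 8, 52, 89, 96, 99}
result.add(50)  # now {1, 5, 8, 50, 52, 89, 96, 99}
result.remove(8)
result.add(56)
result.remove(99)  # {1, 5, 50, 52, 56, 89, 96}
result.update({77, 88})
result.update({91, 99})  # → {1, 5, 50, 52, 56, 77, 88, 89, 91, 96, 99}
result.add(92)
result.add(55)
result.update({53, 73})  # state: {1, 5, 50, 52, 53, 55, 56, 73, 77, 88, 89, 91, 92, 96, 99}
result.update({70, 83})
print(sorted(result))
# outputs [1, 5, 50, 52, 53, 55, 56, 70, 73, 77, 83, 88, 89, 91, 92, 96, 99]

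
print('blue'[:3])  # blu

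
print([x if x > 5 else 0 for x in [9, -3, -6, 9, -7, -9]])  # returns [9, 0, 0, 9, 0, 0]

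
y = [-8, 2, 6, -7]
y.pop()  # -7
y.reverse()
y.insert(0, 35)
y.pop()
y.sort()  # [2, 6, 35]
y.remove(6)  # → [2, 35]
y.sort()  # [2, 35]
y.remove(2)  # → [35]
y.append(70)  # [35, 70]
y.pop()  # 70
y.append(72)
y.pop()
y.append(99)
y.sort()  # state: [35, 99]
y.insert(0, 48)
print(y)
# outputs [48, 35, 99]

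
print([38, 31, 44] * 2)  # [38, 31, 44, 38, 31, 44]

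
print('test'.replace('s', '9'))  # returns te9t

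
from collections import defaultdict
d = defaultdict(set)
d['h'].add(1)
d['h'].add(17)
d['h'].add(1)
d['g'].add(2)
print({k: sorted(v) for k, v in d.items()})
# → {'h': [1, 17], 'g': [2]}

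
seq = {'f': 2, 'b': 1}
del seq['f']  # {'b': 1}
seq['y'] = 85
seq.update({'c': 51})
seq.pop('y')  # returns 85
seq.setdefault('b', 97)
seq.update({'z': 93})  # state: {'b': 1, 'c': 51, 'z': 93}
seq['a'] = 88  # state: {'b': 1, 'c': 51, 'z': 93, 'a': 88}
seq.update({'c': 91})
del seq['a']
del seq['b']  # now {'c': 91, 'z': 93}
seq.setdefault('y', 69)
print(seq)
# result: {'c': 91, 'z': 93, 'y': 69}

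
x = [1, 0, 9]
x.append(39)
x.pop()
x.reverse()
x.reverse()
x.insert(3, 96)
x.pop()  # 96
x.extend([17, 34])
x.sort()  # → [0, 1, 9, 17, 34]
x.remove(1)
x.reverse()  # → [34, 17, 9, 0]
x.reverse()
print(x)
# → [0, 9, 17, 34]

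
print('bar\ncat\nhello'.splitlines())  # ['bar', 'cat', 'hello']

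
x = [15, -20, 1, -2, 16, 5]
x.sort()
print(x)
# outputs [-20, -2, 1, 5, 15, 16]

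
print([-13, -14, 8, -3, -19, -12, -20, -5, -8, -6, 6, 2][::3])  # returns [-13, -3, -20, -6]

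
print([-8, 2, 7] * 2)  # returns [-8, 2, 7, -8, 2, 7]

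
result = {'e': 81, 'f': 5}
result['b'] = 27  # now {'e': 81, 'f': 5, 'b': 27}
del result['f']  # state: {'e': 81, 'b': 27}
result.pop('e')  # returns 81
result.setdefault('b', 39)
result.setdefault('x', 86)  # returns 86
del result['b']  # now {'x': 86}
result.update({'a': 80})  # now {'x': 86, 'a': 80}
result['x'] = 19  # {'x': 19, 'a': 80}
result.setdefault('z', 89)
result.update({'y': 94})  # {'x': 19, 'a': 80, 'z': 89, 'y': 94}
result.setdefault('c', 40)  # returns 40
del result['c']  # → {'x': 19, 'a': 80, 'z': 89, 'y': 94}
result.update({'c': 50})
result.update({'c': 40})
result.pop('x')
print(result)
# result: {'a': 80, 'z': 89, 'y': 94, 'c': 40}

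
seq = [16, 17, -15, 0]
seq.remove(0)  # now [16, 17, -15]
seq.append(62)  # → [16, 17, -15, 62]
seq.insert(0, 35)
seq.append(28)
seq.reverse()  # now [28, 62, -15, 17, 16, 35]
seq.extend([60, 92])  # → [28, 62, -15, 17, 16, 35, 60, 92]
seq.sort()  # [-15, 16, 17, 28, 35, 60, 62, 92]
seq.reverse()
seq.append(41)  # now [92, 62, 60, 35, 28, 17, 16, -15, 41]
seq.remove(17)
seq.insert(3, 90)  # [92, 62, 60, 90, 35, 28, 16, -15, 41]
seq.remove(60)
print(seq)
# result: [92, 62, 90, 35, 28, 16, -15, 41]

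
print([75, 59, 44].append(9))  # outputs None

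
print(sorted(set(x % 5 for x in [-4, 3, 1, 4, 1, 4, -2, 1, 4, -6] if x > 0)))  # [1, 3, 4]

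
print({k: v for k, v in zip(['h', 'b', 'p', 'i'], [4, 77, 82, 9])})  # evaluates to {'h': 4, 'b': 77, 'p': 82, 'i': 9}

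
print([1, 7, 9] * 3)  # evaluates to [1, 7, 9, 1, 7, 9, 1, 7, 9]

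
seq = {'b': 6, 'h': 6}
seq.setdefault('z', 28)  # 28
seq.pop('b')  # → 6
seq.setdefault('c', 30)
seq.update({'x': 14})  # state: {'h': 6, 'z': 28, 'c': 30, 'x': 14}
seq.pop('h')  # 6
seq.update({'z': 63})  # {'z': 63, 'c': 30, 'x': 14}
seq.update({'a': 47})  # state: {'z': 63, 'c': 30, 'x': 14, 'a': 47}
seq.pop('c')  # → 30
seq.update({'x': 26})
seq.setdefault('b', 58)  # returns 58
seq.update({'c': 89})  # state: {'z': 63, 'x': 26, 'a': 47, 'b': 58, 'c': 89}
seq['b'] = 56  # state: {'z': 63, 'x': 26, 'a': 47, 'b': 56, 'c': 89}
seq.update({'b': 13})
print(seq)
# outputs {'z': 63, 'x': 26, 'a': 47, 'b': 13, 'c': 89}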